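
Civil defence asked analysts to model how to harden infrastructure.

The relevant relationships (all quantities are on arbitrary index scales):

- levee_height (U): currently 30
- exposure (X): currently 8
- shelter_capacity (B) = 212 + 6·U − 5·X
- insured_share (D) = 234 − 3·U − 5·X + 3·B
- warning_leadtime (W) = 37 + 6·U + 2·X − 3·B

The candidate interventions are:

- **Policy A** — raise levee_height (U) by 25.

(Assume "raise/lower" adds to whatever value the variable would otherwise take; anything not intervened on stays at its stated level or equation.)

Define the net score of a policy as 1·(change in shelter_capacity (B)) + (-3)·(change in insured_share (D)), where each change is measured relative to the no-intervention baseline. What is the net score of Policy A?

Baseline:
  U = 30
  X = 8
  B = 212 + 6·30 − 5·8 = 352
  D = 234 − 3·30 − 5·8 + 3·352 = 1160
Policy A (U + 25):
  U = 30 + 25 = 55
  X = 8
  B = 212 + 6·55 − 5·8 = 502
  D = 234 − 3·55 − 5·8 + 3·502 = 1535
ΔB = 502 − 352 = 150; ΔD = 1535 − 1160 = 375
Score = 1·150 + (-3)·375 = -975

-975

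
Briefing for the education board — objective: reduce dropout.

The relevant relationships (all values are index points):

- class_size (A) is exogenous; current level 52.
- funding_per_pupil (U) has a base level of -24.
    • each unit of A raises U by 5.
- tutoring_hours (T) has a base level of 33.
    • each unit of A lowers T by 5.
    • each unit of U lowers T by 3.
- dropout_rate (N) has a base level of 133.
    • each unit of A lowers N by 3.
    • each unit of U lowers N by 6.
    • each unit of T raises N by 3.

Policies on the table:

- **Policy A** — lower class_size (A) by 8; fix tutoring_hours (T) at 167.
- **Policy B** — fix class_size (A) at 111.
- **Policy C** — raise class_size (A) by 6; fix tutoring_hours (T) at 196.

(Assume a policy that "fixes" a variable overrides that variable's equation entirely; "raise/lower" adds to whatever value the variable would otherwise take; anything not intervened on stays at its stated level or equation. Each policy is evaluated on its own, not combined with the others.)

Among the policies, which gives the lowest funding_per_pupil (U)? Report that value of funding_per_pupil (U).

196

Policy A (A − 8, T := 167):
  A = 52 − 8 = 44
  U = -24 + 5·44 = 196
Policy B (A := 111):
  A = 111
  U = -24 + 5·111 = 531
Policy C (A + 6, T := 196):
  A = 52 + 6 = 58
  U = -24 + 5·58 = 266
Comparing — Policy A: U=196, Policy B: U=531, Policy C: U=266. Lowest is 196 (Policy A).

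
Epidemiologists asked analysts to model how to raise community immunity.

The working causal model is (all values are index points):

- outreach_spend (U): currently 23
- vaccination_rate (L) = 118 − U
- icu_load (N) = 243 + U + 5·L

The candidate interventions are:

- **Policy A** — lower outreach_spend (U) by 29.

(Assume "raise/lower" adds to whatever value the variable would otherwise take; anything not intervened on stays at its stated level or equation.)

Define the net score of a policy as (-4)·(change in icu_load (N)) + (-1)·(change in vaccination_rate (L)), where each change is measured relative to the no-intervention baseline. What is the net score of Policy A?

Baseline:
  U = 23
  L = 118 − 23 = 95
  N = 243 + 23 + 5·95 = 741
Policy A (U − 29):
  U = 23 − 29 = -6
  L = 118 − (-6) = 124
  N = 243 + (-6) + 5·124 = 857
ΔN = 857 − 741 = 116; ΔL = 124 − 95 = 29
Score = (-4)·116 + (-1)·29 = -493

-493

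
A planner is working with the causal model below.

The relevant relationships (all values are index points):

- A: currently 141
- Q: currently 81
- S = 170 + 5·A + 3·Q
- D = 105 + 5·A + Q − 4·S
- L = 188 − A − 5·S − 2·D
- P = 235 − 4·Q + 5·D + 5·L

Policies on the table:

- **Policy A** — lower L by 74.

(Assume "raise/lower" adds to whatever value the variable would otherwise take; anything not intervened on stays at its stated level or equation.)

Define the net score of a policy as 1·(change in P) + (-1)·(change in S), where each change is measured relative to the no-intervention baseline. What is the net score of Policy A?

-370

Baseline:
  A = 141
  Q = 81
  S = 170 + 5·141 + 3·81 = 1118
  D = 105 + 5·141 + 81 − 4·1118 = -3581
  L = 188 − 141 − 5·1118 − 2·(-3581) = 1619
  P = 235 − 4·81 + 5·(-3581) + 5·1619 = -9899
Policy A (L − 74):
  A = 141
  Q = 81
  S = 170 + 5·141 + 3·81 = 1118
  D = 105 + 5·141 + 81 − 4·1118 = -3581
  L = 188 − 141 − 5·1118 − 2·(-3581) (−74 from intervention) = 1545
  P = 235 − 4·81 + 5·(-3581) + 5·1545 = -10269
ΔP = -10269 − (-9899) = -370; ΔS = 1118 − 1118 = 0
Score = 1·(-370) + (-1)·0 = -370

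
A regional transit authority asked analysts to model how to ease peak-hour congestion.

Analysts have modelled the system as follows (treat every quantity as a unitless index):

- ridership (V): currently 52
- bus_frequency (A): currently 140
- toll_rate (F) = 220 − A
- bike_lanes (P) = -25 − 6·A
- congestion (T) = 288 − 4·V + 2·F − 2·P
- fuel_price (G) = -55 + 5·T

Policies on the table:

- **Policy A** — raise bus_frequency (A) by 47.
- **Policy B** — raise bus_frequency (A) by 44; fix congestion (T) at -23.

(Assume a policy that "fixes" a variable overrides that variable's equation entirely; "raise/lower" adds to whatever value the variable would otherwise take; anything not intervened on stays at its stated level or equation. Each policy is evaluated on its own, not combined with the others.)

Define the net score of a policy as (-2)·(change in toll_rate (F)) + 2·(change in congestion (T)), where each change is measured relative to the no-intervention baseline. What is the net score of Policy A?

1034

Baseline:
  V = 52
  A = 140
  F = 220 − 140 = 80
  P = -25 − 6·140 = -865
  T = 288 − 4·52 + 2·80 − 2·(-865) = 1970
Policy A (A + 47):
  V = 52
  A = 140 + 47 = 187
  F = 220 − 187 = 33
  P = -25 − 6·187 = -1147
  T = 288 − 4·52 + 2·33 − 2·(-1147) = 2440
ΔF = 33 − 80 = -47; ΔT = 2440 − 1970 = 470
Score = (-2)·(-47) + 2·470 = 1034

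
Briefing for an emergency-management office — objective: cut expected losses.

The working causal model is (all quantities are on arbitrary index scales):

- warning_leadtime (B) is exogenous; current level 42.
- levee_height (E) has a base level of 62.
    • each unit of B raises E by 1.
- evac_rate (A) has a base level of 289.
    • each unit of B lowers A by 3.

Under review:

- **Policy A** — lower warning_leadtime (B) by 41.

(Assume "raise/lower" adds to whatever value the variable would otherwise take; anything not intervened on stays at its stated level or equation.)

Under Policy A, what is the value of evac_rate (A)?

286

Policy A (B − 41):
  B = 42 − 41 = 1
  A = 289 − 3·1 = 286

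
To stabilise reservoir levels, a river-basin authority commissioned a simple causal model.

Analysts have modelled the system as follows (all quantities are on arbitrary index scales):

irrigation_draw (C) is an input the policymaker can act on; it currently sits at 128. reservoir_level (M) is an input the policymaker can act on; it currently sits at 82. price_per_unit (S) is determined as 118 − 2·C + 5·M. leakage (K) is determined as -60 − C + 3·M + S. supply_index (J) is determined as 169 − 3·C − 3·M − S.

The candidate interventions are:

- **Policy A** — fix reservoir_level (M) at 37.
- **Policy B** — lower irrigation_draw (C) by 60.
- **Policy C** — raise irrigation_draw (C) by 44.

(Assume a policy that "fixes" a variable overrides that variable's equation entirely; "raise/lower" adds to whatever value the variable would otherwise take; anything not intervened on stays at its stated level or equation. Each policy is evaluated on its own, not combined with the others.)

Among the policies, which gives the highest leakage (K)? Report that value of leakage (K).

510

Policy A (M := 37):
  C = 128
  M = 37
  S = 118 − 2·128 + 5·37 = 47
  K = -60 − 128 + 3·37 + 47 = -30
Policy B (C − 60):
  C = 128 − 60 = 68
  M = 82
  S = 118 − 2·68 + 5·82 = 392
  K = -60 − 68 + 3·82 + 392 = 510
Policy C (C + 44):
  C = 128 + 44 = 172
  M = 82
  S = 118 − 2·172 + 5·82 = 184
  K = -60 − 172 + 3·82 + 184 = 198
Comparing — Policy A: K=-30, Policy B: K=510, Policy C: K=198. Highest is 510 (Policy B).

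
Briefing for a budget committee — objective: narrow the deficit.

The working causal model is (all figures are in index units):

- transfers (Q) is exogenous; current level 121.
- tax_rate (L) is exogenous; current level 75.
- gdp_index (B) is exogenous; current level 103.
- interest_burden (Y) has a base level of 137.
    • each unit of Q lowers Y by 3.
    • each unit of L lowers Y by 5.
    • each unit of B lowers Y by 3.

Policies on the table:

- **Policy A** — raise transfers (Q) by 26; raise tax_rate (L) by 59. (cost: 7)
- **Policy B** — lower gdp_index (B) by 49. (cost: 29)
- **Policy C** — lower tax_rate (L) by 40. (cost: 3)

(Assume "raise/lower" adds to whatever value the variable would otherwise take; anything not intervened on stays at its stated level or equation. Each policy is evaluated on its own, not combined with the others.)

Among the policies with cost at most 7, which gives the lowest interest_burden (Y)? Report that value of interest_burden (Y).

Policy A (Q + 26, L + 59):
  Q = 121 + 26 = 147
  L = 75 + 59 = 134
  B = 103
  Y = 137 − 3·147 − 5·134 − 3·103 = -1283
Policy C (L − 40):
  Q = 121
  L = 75 − 40 = 35
  B = 103
  Y = 137 − 3·121 − 5·35 − 3·103 = -710
Comparing — Policy A: Y=-1283, Policy C: Y=-710. Lowest is -1283 (Policy A).

-1283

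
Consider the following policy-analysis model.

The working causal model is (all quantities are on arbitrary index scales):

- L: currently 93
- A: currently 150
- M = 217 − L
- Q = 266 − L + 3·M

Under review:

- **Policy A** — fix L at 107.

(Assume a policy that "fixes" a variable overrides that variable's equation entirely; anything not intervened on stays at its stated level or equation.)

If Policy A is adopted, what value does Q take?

Policy A (L := 107):
  L = 107
  M = 217 − 107 = 110
  Q = 266 − 107 + 3·110 = 489

489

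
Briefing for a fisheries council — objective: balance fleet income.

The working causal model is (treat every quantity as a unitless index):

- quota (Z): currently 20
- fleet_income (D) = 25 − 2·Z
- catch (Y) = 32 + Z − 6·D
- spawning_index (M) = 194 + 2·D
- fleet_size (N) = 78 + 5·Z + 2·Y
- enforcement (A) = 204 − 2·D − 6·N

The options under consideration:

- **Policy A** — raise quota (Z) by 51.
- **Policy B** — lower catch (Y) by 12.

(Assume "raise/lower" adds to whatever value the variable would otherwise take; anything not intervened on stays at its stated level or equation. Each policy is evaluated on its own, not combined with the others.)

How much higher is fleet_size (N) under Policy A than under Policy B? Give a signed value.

Policy A (Z + 51):
  Z = 20 + 51 = 71
  D = 25 − 2·71 = -117
  Y = 32 + 71 − 6·(-117) = 805
  N = 78 + 5·71 + 2·805 = 2043
Policy B (Y − 12):
  Z = 20
  D = 25 − 2·20 = -15
  Y = 32 + 20 − 6·(-15) (−12 from intervention) = 130
  N = 78 + 5·20 + 2·130 = 438
N: 2043 − 438 = 1605

1605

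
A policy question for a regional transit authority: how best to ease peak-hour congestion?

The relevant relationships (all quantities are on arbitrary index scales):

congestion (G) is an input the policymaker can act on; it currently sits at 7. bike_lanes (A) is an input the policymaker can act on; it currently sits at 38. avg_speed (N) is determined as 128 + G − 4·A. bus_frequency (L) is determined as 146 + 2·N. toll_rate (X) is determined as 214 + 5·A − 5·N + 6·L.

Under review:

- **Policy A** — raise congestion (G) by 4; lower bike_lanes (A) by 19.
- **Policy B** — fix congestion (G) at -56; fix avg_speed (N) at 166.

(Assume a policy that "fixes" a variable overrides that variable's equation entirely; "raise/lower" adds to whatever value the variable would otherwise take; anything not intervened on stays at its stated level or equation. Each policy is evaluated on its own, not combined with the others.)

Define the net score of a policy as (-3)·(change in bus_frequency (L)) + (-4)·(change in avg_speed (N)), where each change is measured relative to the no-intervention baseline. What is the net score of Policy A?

-800

Baseline:
  G = 7
  A = 38
  N = 128 + 7 − 4·38 = -17
  L = 146 + 2·(-17) = 112
Policy A (G + 4, A − 19):
  G = 7 + 4 = 11
  A = 38 − 19 = 19
  N = 128 + 11 − 4·19 = 63
  L = 146 + 2·63 = 272
ΔL = 272 − 112 = 160; ΔN = 63 − (-17) = 80
Score = (-3)·160 + (-4)·80 = -800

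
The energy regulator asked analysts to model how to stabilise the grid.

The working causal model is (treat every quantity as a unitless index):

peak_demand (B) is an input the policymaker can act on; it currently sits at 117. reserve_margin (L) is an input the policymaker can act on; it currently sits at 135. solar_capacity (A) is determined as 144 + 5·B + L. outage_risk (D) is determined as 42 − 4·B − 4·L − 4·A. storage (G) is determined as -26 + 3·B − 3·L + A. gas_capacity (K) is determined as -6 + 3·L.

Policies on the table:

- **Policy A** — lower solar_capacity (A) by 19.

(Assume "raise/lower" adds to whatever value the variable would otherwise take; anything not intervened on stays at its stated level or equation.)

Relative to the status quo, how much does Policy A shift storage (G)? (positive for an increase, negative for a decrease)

-19

Baseline:
  B = 117
  L = 135
  A = 144 + 5·117 + 135 = 864
  G = -26 + 3·117 − 3·135 + 864 = 784
Policy A (A − 19):
  B = 117
  L = 135
  A = 144 + 5·117 + 135 (−19 from intervention) = 845
  G = -26 + 3·117 − 3·135 + 845 = 765
Change in G: 765 − 784 = -19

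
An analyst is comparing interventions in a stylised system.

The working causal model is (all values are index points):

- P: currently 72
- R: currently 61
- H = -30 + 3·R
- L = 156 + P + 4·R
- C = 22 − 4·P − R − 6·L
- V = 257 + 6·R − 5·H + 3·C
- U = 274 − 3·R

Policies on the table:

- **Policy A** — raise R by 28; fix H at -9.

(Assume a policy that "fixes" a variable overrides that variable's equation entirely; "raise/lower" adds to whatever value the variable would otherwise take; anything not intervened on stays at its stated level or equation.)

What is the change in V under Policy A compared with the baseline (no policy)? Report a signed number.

-1122

Baseline:
  P = 72
  R = 61
  H = -30 + 3·61 = 153
  L = 156 + 72 + 4·61 = 472
  C = 22 − 4·72 − 61 − 6·472 = -3159
  V = 257 + 6·61 − 5·153 + 3·(-3159) = -9619
Policy A (R + 28, H := -9):
  P = 72
  R = 61 + 28 = 89
  H = -9
  L = 156 + 72 + 4·89 = 584
  C = 22 − 4·72 − 89 − 6·584 = -3859
  V = 257 + 6·89 − 5·(-9) + 3·(-3859) = -10741
Change in V: -10741 − (-9619) = -1122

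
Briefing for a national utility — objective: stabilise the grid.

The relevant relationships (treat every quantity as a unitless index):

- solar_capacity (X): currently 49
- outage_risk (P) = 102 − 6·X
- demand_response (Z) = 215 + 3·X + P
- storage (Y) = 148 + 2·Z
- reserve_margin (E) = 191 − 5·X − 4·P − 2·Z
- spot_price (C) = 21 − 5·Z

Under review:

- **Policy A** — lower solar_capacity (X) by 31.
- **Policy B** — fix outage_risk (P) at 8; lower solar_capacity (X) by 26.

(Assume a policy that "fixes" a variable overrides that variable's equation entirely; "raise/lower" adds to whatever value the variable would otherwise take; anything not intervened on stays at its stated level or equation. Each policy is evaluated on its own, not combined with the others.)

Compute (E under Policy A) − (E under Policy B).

Policy A (X − 31):
  X = 49 − 31 = 18
  P = 102 − 6·18 = -6
  Z = 215 + 3·18 + (-6) = 263
  E = 191 − 5·18 − 4·(-6) − 2·263 = -401
Policy B (P := 8, X − 26):
  X = 49 − 26 = 23
  P = 8
  Z = 215 + 3·23 + 8 = 292
  E = 191 − 5·23 − 4·8 − 2·292 = -540
E: -401 − (-540) = 139

139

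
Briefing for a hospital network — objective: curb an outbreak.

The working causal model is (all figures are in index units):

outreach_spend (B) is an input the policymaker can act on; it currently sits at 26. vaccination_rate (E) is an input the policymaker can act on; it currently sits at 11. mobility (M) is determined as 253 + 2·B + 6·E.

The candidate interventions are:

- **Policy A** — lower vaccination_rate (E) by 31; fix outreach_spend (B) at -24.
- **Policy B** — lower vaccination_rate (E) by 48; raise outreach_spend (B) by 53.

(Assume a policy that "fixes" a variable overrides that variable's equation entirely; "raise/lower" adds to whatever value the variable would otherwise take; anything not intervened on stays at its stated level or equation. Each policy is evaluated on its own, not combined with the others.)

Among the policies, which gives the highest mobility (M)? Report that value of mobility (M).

189

Policy A (E − 31, B := -24):
  B = -24
  E = 11 − 31 = -20
  M = 253 + 2·(-24) + 6·(-20) = 85
Policy B (E − 48, B + 53):
  B = 26 + 53 = 79
  E = 11 − 48 = -37
  M = 253 + 2·79 + 6·(-37) = 189
Comparing — Policy A: M=85, Policy B: M=189. Highest is 189 (Policy B).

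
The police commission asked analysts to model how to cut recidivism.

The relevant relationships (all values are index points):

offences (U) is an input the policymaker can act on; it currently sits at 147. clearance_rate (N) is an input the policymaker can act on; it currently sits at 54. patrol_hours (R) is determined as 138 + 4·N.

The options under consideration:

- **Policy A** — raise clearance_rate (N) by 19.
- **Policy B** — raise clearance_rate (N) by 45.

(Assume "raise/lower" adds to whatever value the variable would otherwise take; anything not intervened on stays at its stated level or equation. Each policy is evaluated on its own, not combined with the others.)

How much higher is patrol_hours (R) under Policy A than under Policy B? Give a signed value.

Policy A (N + 19):
  N = 54 + 19 = 73
  R = 138 + 4·73 = 430
Policy B (N + 45):
  N = 54 + 45 = 99
  R = 138 + 4·99 = 534
R: 430 − 534 = -104

-104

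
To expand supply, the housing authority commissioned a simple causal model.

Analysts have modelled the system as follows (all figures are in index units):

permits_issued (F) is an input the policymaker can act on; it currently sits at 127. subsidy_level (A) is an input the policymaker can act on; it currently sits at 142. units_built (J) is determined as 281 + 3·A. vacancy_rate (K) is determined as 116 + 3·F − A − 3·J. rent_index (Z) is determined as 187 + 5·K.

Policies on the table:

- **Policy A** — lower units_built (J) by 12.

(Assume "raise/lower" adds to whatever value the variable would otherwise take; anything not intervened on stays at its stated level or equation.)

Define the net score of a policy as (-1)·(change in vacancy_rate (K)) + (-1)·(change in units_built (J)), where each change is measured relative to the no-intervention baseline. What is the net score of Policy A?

Baseline:
  F = 127
  A = 142
  J = 281 + 3·142 = 707
  K = 116 + 3·127 − 142 − 3·707 = -1766
Policy A (J − 12):
  F = 127
  A = 142
  J = 281 + 3·142 (−12 from intervention) = 695
  K = 116 + 3·127 − 142 − 3·695 = -1730
ΔK = -1730 − (-1766) = 36; ΔJ = 695 − 707 = -12
Score = (-1)·36 + (-1)·(-12) = -24

-24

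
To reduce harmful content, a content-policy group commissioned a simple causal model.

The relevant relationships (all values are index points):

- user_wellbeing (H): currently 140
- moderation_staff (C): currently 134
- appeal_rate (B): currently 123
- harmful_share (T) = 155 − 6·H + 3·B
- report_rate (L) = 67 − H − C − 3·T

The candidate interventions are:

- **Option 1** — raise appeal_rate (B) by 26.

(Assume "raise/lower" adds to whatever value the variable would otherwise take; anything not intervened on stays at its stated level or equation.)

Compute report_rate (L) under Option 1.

507

Option 1 (B + 26):
  H = 140
  C = 134
  B = 123 + 26 = 149
  T = 155 − 6·140 + 3·149 = -238
  L = 67 − 140 − 134 − 3·(-238) = 507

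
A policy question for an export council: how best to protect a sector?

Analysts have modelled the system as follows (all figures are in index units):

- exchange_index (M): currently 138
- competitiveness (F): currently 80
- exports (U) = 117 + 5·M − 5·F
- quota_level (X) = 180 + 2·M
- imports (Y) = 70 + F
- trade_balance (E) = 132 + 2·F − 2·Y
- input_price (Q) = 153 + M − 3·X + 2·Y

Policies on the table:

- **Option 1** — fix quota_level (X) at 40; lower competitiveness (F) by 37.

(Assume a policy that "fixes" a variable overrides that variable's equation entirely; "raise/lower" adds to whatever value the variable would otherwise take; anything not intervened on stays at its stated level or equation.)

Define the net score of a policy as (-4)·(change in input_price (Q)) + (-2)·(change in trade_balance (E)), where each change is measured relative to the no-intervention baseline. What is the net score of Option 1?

-4696

Baseline:
  M = 138
  F = 80
  X = 180 + 2·138 = 456
  Y = 70 + 80 = 150
  E = 132 + 2·80 − 2·150 = -8
  Q = 153 + 138 − 3·456 + 2·150 = -777
Option 1 (X := 40, F − 37):
  M = 138
  F = 80 − 37 = 43
  X = 40
  Y = 70 + 43 = 113
  E = 132 + 2·43 − 2·113 = -8
  Q = 153 + 138 − 3·40 + 2·113 = 397
ΔQ = 397 − (-777) = 1174; ΔE = -8 − (-8) = 0
Score = (-4)·1174 + (-2)·0 = -4696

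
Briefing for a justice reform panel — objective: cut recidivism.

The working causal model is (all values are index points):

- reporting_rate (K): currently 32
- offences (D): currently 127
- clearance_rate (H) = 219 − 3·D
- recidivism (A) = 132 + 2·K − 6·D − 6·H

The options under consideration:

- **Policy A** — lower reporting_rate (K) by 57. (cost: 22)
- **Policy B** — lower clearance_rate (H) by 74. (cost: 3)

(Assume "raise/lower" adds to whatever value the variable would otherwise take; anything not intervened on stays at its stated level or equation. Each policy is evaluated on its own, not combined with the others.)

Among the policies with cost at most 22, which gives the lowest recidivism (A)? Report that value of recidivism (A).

Policy A (K − 57):
  K = 32 − 57 = -25
  D = 127
  H = 219 − 3·127 = -162
  A = 132 + 2·(-25) − 6·127 − 6·(-162) = 292
Policy B (H − 74):
  K = 32
  D = 127
  H = 219 − 3·127 (−74 from intervention) = -236
  A = 132 + 2·32 − 6·127 − 6·(-236) = 850
Comparing — Policy A: A=292, Policy B: A=850. Lowest is 292 (Policy A).

292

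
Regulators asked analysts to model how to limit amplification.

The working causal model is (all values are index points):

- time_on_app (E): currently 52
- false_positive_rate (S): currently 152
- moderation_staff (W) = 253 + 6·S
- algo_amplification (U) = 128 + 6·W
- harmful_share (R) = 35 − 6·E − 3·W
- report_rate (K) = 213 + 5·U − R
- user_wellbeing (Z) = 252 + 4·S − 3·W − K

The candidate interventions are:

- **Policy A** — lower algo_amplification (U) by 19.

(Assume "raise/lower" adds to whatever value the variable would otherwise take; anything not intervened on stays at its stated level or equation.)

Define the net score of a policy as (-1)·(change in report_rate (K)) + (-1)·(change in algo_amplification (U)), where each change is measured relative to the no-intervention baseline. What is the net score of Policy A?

Baseline:
  E = 52
  S = 152
  W = 253 + 6·152 = 1165
  U = 128 + 6·1165 = 7118
  R = 35 − 6·52 − 3·1165 = -3772
  K = 213 + 5·7118 − (-3772) = 39575
Policy A (U − 19):
  E = 52
  S = 152
  W = 253 + 6·152 = 1165
  U = 128 + 6·1165 (−19 from intervention) = 7099
  R = 35 − 6·52 − 3·1165 = -3772
  K = 213 + 5·7099 − (-3772) = 39480
ΔK = 39480 − 39575 = -95; ΔU = 7099 − 7118 = -19
Score = (-1)·(-95) + (-1)·(-19) = 114

114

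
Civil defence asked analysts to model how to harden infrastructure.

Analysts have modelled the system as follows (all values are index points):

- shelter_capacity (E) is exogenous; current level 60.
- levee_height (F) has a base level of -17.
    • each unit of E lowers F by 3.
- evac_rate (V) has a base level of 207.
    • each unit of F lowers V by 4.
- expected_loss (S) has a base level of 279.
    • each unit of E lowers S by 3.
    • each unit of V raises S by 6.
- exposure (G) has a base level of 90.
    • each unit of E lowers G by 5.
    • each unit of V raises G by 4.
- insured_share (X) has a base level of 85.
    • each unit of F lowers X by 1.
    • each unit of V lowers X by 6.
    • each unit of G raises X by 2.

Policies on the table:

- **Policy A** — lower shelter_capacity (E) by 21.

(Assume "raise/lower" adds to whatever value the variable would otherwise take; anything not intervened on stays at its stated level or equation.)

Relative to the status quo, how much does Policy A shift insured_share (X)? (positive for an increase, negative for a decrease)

Baseline:
  E = 60
  F = -17 − 3·60 = -197
  V = 207 − 4·(-197) = 995
  G = 90 − 5·60 + 4·995 = 3770
  X = 85 − (-197) − 6·995 + 2·3770 = 1852
Policy A (E − 21):
  E = 60 − 21 = 39
  F = -17 − 3·39 = -134
  V = 207 − 4·(-134) = 743
  G = 90 − 5·39 + 4·743 = 2867
  X = 85 − (-134) − 6·743 + 2·2867 = 1495
Change in X: 1495 − 1852 = -357

-357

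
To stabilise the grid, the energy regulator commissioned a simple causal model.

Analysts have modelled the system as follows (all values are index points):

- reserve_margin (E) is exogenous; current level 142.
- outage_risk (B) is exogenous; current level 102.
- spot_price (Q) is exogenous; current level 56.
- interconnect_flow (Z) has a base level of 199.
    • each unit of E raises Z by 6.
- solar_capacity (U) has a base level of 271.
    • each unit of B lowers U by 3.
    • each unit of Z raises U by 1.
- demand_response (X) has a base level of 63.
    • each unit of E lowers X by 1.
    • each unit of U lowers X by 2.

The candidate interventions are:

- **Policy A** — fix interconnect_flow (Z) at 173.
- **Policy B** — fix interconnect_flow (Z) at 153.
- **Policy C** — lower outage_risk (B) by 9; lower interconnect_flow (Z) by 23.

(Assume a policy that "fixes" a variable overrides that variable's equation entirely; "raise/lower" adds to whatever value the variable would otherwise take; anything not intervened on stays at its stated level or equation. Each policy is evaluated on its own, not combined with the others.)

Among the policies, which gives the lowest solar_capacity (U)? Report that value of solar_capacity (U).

118

Policy A (Z := 173):
  E = 142
  B = 102
  Z = 173
  U = 271 − 3·102 + 173 = 138
Policy B (Z := 153):
  E = 142
  B = 102
  Z = 153
  U = 271 − 3·102 + 153 = 118
Policy C (B − 9, Z − 23):
  E = 142
  B = 102 − 9 = 93
  Z = 199 + 6·142 (−23 from intervention) = 1028
  U = 271 − 3·93 + 1028 = 1020
Comparing — Policy A: U=138, Policy B: U=118, Policy C: U=1020. Lowest is 118 (Policy B).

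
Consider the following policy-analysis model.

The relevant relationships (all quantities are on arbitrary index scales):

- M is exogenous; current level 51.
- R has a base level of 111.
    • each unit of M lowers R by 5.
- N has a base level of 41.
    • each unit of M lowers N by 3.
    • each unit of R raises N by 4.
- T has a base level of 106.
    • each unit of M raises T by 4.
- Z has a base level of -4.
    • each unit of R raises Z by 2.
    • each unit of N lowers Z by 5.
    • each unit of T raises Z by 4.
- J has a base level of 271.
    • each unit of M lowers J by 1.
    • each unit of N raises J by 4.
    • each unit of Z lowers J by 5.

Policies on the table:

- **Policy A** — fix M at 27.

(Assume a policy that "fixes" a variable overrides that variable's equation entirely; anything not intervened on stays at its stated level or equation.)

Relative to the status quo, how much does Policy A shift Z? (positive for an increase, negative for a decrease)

Baseline:
  M = 51
  R = 111 − 5·51 = -144
  N = 41 − 3·51 + 4·(-144) = -688
  T = 106 + 4·51 = 310
  Z = -4 + 2·(-144) − 5·(-688) + 4·310 = 4388
Policy A (M := 27):
  M = 27
  R = 111 − 5·27 = -24
  N = 41 − 3·27 + 4·(-24) = -136
  T = 106 + 4·27 = 214
  Z = -4 + 2·(-24) − 5·(-136) + 4·214 = 1484
Change in Z: 1484 − 4388 = -2904

-2904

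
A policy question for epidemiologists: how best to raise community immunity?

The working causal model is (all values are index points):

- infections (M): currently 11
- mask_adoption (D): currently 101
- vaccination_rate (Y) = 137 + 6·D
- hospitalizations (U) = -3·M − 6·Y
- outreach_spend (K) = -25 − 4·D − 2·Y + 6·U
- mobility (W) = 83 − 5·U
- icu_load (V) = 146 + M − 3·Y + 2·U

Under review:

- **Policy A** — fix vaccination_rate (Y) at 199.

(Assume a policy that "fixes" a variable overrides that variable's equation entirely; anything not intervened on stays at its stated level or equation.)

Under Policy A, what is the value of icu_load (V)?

Policy A (Y := 199):
  M = 11
  D = 101
  Y = 199
  U = 0 − 3·11 − 6·199 = -1227
  V = 146 + 11 − 3·199 + 2·(-1227) = -2894

-2894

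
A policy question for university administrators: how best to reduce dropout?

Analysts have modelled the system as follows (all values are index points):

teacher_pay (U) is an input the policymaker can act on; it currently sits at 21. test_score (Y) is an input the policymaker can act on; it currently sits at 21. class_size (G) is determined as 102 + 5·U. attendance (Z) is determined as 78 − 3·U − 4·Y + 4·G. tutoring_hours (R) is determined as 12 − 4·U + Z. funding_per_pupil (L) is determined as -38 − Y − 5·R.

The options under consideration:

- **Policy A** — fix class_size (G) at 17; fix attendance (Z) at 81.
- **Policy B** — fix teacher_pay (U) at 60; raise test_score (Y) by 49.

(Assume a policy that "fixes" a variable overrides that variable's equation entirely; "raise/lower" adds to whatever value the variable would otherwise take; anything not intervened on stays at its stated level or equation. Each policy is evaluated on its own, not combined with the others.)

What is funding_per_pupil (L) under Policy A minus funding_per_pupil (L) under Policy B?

Policy A (G := 17, Z := 81):
  U = 21
  Y = 21
  G = 17
  Z = 81
  R = 12 − 4·21 + 81 = 9
  L = -38 − 21 − 5·9 = -104
Policy B (U := 60, Y + 49):
  U = 60
  Y = 21 + 49 = 70
  G = 102 + 5·60 = 402
  Z = 78 − 3·60 − 4·70 + 4·402 = 1226
  R = 12 − 4·60 + 1226 = 998
  L = -38 − 70 − 5·998 = -5098
L: -104 − (-5098) = 4994

4994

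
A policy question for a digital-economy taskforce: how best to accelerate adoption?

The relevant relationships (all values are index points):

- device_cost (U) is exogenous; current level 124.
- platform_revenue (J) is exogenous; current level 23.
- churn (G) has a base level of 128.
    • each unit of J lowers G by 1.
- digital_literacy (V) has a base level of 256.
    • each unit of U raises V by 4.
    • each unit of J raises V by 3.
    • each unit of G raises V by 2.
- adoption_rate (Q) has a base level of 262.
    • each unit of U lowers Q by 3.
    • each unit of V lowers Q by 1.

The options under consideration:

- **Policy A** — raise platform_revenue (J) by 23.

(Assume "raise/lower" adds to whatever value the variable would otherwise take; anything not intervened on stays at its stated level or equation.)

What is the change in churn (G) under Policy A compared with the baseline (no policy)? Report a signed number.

-23

Baseline:
  J = 23
  G = 128 − 23 = 105
Policy A (J + 23):
  J = 23 + 23 = 46
  G = 128 − 46 = 82
Change in G: 82 − 105 = -23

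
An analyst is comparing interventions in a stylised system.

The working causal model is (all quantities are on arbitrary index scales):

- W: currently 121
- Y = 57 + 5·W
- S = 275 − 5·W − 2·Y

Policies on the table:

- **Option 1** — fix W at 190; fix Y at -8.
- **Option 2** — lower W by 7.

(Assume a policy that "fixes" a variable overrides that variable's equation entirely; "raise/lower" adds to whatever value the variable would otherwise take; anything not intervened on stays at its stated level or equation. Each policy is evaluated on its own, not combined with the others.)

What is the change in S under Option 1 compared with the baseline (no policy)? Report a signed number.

Baseline:
  W = 121
  Y = 57 + 5·121 = 662
  S = 275 − 5·121 − 2·662 = -1654
Option 1 (W := 190, Y := -8):
  W = 190
  Y = -8
  S = 275 − 5·190 − 2·(-8) = -659
Change in S: -659 − (-1654) = 995

995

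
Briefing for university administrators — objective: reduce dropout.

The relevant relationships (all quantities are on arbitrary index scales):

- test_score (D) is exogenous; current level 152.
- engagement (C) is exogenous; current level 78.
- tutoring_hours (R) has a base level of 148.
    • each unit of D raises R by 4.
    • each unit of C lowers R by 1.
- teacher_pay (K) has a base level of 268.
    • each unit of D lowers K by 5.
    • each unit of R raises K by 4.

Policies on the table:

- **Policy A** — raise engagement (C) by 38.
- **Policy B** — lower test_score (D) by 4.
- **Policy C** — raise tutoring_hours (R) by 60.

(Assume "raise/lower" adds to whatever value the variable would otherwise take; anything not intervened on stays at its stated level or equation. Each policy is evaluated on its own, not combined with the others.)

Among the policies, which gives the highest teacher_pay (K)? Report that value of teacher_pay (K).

2460

Policy A (C + 38):
  D = 152
  C = 78 + 38 = 116
  R = 148 + 4·152 − 116 = 640
  K = 268 − 5·152 + 4·640 = 2068
Policy B (D − 4):
  D = 152 − 4 = 148
  C = 78
  R = 148 + 4·148 − 78 = 662
  K = 268 − 5·148 + 4·662 = 2176
Policy C (R + 60):
  D = 152
  C = 78
  R = 148 + 4·152 − 78 (+60 from intervention) = 738
  K = 268 − 5·152 + 4·738 = 2460
Comparing — Policy A: K=2068, Policy B: K=2176, Policy C: K=2460. Highest is 2460 (Policy C).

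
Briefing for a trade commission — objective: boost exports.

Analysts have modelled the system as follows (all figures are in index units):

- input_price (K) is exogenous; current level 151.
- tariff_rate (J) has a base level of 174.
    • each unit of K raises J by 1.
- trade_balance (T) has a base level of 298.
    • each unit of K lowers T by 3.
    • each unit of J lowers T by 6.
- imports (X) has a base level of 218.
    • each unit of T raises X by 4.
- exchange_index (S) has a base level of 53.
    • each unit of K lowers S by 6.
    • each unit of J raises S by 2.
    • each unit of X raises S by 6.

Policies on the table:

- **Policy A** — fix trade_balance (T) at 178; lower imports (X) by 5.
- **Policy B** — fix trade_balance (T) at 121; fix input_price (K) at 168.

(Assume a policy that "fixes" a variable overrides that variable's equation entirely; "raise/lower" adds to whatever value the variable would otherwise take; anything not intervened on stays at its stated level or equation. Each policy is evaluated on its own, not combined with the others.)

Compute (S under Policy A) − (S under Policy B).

1406

Policy A (T := 178, X − 5):
  K = 151
  J = 174 + 151 = 325
  T = 178
  X = 218 + 4·178 (−5 from intervention) = 925
  S = 53 − 6·151 + 2·325 + 6·925 = 5347
Policy B (T := 121, K := 168):
  K = 168
  J = 174 + 168 = 342
  T = 121
  X = 218 + 4·121 = 702
  S = 53 − 6·168 + 2·342 + 6·702 = 3941
S: 5347 − 3941 = 1406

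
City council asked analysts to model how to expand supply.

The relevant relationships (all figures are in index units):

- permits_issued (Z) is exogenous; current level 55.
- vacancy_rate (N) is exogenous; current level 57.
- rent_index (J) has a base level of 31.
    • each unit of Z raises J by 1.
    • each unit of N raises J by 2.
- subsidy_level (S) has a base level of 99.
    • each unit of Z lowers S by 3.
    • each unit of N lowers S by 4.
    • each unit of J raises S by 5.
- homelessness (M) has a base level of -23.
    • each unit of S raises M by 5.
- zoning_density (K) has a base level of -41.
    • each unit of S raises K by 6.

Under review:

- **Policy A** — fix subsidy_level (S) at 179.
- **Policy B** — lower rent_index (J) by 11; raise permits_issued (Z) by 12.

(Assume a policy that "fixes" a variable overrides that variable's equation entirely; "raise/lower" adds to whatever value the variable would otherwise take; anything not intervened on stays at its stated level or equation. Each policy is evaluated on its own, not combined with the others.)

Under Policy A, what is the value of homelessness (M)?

Policy A (S := 179):
  Z = 55
  N = 57
  J = 31 + 55 + 2·57 = 200
  S = 179
  M = -23 + 5·179 = 872

872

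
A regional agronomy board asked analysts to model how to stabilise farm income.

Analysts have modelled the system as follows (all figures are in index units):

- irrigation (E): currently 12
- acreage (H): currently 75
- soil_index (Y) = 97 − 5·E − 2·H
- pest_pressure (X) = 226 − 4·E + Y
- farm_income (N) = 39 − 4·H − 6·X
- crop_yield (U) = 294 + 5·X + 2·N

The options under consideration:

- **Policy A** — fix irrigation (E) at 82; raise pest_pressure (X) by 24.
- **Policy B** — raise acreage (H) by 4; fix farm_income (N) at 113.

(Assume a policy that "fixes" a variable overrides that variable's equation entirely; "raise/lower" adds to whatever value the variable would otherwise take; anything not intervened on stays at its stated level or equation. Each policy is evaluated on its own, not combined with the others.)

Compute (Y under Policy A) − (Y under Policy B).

Policy A (E := 82, X + 24):
  E = 82
  H = 75
  Y = 97 − 5·82 − 2·75 = -463
Policy B (H + 4, N := 113):
  E = 12
  H = 75 + 4 = 79
  Y = 97 − 5·12 − 2·79 = -121
Y: -463 − (-121) = -342

-342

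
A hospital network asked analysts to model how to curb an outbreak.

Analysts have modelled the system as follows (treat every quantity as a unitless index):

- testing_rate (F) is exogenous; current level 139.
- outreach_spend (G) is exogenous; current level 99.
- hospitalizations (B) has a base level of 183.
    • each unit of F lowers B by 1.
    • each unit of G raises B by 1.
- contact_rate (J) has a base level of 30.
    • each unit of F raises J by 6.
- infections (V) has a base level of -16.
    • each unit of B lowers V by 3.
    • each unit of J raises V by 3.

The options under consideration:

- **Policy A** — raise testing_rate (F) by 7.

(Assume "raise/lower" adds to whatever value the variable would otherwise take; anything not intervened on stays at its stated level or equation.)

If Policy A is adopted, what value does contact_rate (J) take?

Policy A (F + 7):
  F = 139 + 7 = 146
  J = 30 + 6·146 = 906

906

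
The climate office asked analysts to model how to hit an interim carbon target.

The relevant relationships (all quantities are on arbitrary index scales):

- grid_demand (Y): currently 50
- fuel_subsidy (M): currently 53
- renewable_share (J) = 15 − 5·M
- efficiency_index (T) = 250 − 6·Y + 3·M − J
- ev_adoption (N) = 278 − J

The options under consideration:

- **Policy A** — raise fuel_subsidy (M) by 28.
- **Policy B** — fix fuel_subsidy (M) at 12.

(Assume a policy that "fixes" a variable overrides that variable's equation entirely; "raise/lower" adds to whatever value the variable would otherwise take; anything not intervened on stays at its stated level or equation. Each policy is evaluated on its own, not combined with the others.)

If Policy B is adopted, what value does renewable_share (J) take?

-45

Policy B (M := 12):
  M = 12
  J = 15 − 5·12 = -45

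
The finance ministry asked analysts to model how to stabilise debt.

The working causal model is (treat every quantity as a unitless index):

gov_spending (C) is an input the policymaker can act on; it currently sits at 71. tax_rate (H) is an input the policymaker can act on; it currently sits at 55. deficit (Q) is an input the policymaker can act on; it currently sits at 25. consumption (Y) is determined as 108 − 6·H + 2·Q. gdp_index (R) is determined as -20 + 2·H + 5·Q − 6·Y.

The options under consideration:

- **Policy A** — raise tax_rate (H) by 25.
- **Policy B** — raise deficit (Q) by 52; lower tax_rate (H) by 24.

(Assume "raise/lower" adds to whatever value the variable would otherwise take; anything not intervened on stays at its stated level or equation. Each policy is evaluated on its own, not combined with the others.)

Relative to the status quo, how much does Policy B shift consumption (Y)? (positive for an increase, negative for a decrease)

248

Baseline:
  H = 55
  Q = 25
  Y = 108 − 6·55 + 2·25 = -172
Policy B (Q + 52, H − 24):
  H = 55 − 24 = 31
  Q = 25 + 52 = 77
  Y = 108 − 6·31 + 2·77 = 76
Change in Y: 76 − (-172) = 248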